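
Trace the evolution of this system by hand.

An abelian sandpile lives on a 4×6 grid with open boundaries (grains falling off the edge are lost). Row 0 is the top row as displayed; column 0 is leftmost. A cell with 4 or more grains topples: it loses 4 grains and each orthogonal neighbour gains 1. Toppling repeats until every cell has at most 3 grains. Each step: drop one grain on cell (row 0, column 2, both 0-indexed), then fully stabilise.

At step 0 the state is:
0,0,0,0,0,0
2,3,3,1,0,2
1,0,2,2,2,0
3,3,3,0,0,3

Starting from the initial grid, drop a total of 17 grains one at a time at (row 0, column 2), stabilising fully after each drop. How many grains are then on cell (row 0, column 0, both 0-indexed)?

[0] 0,0,0,0,0,0
2,3,3,1,0,2
1,0,2,2,2,0
3,3,3,0,0,3
[1] 0,0,1,0,0,0
2,3,3,1,0,2
1,0,2,2,2,0
3,3,3,0,0,3
[2] 0,0,2,0,0,0
2,3,3,1,0,2
1,0,2,2,2,0
3,3,3,0,0,3
[3] 0,0,3,0,0,0
2,3,3,1,0,2
1,0,2,2,2,0
3,3,3,0,0,3
[4] 0,2,1,1,0,0
3,0,1,2,0,2
1,1,3,2,2,0
3,3,3,0,0,3
[5] 0,2,2,1,0,0
3,0,1,2,0,2
1,1,3,2,2,0
3,3,3,0,0,3
[6] 0,2,3,1,0,0
3,0,1,2,0,2
1,1,3,2,2,0
3,3,3,0,0,3
[7] 0,3,0,2,0,0
3,0,2,2,0,2
1,1,3,2,2,0
3,3,3,0,0,3
[8] 0,3,1,2,0,0
3,0,2,2,0,2
1,1,3,2,2,0
3,3,3,0,0,3
[9] 0,3,2,2,0,0
3,0,2,2,0,2
1,1,3,2,2,0
3,3,3,0,0,3
[10] 0,3,3,2,0,0
3,0,2,2,0,2
1,1,3,2,2,0
3,3,3,0,0,3
[11] 1,0,1,3,0,0
3,1,3,2,0,2
1,1,3,2,2,0
3,3,3,0,0,3
[12] 1,0,2,3,0,0
3,1,3,2,0,2
1,1,3,2,2,0
3,3,3,0,0,3
[13] 1,0,3,3,0,0
3,1,3,2,0,2
1,1,3,2,2,0
3,3,3,0,0,3
[14] 1,1,2,1,1,0
3,2,2,1,1,2
2,3,2,0,3,0
0,1,1,2,0,3
[15] 1,1,3,1,1,0
3,2,2,1,1,2
2,3,2,0,3,0
0,1,1,2,0,3
[16] 1,2,0,2,1,0
3,2,3,1,1,2
2,3,2,0,3,0
0,1,1,2,0,3
[17] 1,2,1,2,1,0
3,2,3,1,1,2
2,3,2,0,3,0
0,1,1,2,0,3

1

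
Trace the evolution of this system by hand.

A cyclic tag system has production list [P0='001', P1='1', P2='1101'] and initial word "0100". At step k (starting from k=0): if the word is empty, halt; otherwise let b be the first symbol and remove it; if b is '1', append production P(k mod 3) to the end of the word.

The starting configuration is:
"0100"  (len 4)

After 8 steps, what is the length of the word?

0) "0100"  (len 4)
1) "100"  (len 3)
2) "001"  (len 3)
3) "01"  (len 2)
4) "1"  (len 1)
5) "1"  (len 1)
6) "1101"  (len 4)
7) "101001"  (len 6)
8) "010011"  (len 6)

6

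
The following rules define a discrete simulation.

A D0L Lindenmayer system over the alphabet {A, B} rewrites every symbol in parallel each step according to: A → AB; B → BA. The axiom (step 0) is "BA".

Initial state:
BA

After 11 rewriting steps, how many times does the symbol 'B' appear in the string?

2048

step 0: BA
step 1: BAAB
step 2: BAABABBA
step 3: BAABABBAABBABAAB
step 4: BAABABBAABBABAABABBABAABBAABABBA
step 5: BAABABBAABBABAABABBABAABBAABABBAABBABAABBAABABBABAABABBAABBABAAB
step 6: BAABABBAABBABAABABBABAABBAABABBAABBABAABBAABABBABAABABBAAB…ABBAABABBABAABABBAABBABAABBAABABBAABBABAABABBABAABBAABABBA  (len 128)
step 7: BAABABBAABBABAABABBABAABBAABABBAABBABAABBAABABBABAABABBAAB…BAABBABAABABBABAABBAABABBAABBABAABBAABABBABAABABBAABBABAAB  (len 256)
step 8: BAABABBAABBABAABABBABAABBAABABBAABBABAABBAABABBABAABABBAAB…ABBAABABBABAABABBAABBABAABBAABABBAABBABAABABBABAABBAABABBA  (len 512)
step 9: BAABABBAABBABAABABBABAABBAABABBAABBABAABBAABABBABAABABBAAB…BAABBABAABABBABAABBAABABBAABBABAABBAABABBABAABABBAABBABAAB  (len 1024)
step 10: BAABABBAABBABAABABBABAABBAABABBAABBABAABBAABABBABAABABBAAB…ABBAABABBABAABABBAABBABAABBAABABBAABBABAABABBABAABBAABABBA  (len 2048)
step 11: BAABABBAABBABAABABBABAABBAABABBAABBABAABBAABABBABAABABBAAB…BAABBABAABABBABAABBAABABBAABBABAABBAABABBABAABABBAABBABAAB  (len 4096)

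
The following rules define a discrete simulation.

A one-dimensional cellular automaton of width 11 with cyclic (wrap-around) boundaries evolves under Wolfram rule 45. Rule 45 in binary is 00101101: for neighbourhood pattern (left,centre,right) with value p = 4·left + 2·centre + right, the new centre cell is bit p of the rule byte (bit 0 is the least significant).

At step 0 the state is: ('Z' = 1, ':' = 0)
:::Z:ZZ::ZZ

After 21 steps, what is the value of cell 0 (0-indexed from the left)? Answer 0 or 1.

step 0: :::Z:ZZ::ZZ
step 1: :Z:ZZZ:::Z:
step 2: :ZZZ:::Z:Z:
step 3: :Z:::Z:ZZZ:
step 4: :Z:Z:ZZZ:::
step 5: :ZZZZZ:::ZZ
step 6: ZZ:::::Z:Z:
step 7: Z::ZZZ:ZZZZ
step 8: :::Z::ZZ:::
step 9: ZZ:Z::Z::ZZ
step 10: ::ZZ::Z::Z:
step 11: Z:Z:::Z::Z:
step 12: ZZZ:Z:Z::ZZ
step 13: :::ZZZZ::Z:
step 14: ZZ:Z:::::Z:
step 15: Z:ZZ:ZZZ:ZZ
step 16: :ZZ:ZZ::ZZ:
step 17: :Z:ZZ:::Z::
step 18: :ZZZ::Z:Z:Z
step 19: ZZ::::ZZZZZ
step 20: :::ZZ:Z::::
step 21: ZZ:Z:ZZ:ZZZ

1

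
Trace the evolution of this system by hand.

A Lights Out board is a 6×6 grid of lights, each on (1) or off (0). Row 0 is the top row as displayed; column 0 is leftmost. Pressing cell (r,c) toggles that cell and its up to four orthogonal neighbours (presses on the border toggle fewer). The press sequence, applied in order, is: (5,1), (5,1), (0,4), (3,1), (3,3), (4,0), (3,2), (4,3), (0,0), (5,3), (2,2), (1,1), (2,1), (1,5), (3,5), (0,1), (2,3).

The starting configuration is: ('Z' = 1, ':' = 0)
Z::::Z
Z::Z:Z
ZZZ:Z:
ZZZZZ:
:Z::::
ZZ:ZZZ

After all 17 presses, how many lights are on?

25

step 0: Z::::Z
Z::Z:Z
ZZZ:Z:
ZZZZZ:
:Z::::
ZZ:ZZZ
step 1: Z::::Z
Z::Z:Z
ZZZ:Z:
ZZZZZ:
::::::
::ZZZZ
step 2: Z::::Z
Z::Z:Z
ZZZ:Z:
ZZZZZ:
:Z::::
ZZ:ZZZ
step 3: Z::ZZ:
Z::ZZZ
ZZZ:Z:
ZZZZZ:
:Z::::
ZZ:ZZZ
step 4: Z::ZZ:
Z::ZZZ
Z:Z:Z:
:::ZZ:
::::::
ZZ:ZZZ
step 5: Z::ZZ:
Z::ZZZ
Z:ZZZ:
::Z:::
:::Z::
ZZ:ZZZ
step 6: Z::ZZ:
Z::ZZZ
Z:ZZZ:
Z:Z:::
ZZ:Z::
:Z:ZZZ
step 7: Z::ZZ:
Z::ZZZ
Z::ZZ:
ZZ:Z::
ZZZZ::
:Z:ZZZ
step 8: Z::ZZ:
Z::ZZZ
Z::ZZ:
ZZ::::
ZZ::Z:
:Z::ZZ
step 9: :Z:ZZ:
:::ZZZ
Z::ZZ:
ZZ::::
ZZ::Z:
:Z::ZZ
step 10: :Z:ZZ:
:::ZZZ
Z::ZZ:
ZZ::::
ZZ:ZZ:
:ZZZ:Z
step 11: :Z:ZZ:
::ZZZZ
ZZZ:Z:
ZZZ:::
ZZ:ZZ:
:ZZZ:Z
step 12: :::ZZ:
ZZ:ZZZ
Z:Z:Z:
ZZZ:::
ZZ:ZZ:
:ZZZ:Z
step 13: :::ZZ:
Z::ZZZ
:Z::Z:
Z:Z:::
ZZ:ZZ:
:ZZZ:Z
step 14: :::ZZZ
Z::Z::
:Z::ZZ
Z:Z:::
ZZ:ZZ:
:ZZZ:Z
step 15: :::ZZZ
Z::Z::
:Z::Z:
Z:Z:ZZ
ZZ:ZZZ
:ZZZ:Z
step 16: ZZZZZZ
ZZ:Z::
:Z::Z:
Z:Z:ZZ
ZZ:ZZZ
:ZZZ:Z
step 17: ZZZZZZ
ZZ::::
:ZZZ::
Z:ZZZZ
ZZ:ZZZ
:ZZZ:Z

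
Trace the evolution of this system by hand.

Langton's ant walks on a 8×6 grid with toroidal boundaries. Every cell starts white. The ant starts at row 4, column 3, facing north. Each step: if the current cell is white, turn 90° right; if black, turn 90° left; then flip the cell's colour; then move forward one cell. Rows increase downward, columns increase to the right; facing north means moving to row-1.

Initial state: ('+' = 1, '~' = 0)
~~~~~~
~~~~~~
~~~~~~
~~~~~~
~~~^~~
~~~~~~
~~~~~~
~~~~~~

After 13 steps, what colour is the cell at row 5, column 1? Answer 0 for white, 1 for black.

1

t=0: ~~~~~~
~~~~~~
~~~~~~
~~~~~~
~~~^~~
~~~~~~
~~~~~~
~~~~~~
t=1: ~~~~~~
~~~~~~
~~~~~~
~~~~~~
~~~+>~
~~~~~~
~~~~~~
~~~~~~
t=2: ~~~~~~
~~~~~~
~~~~~~
~~~~~~
~~~++~
~~~~v~
~~~~~~
~~~~~~
t=3: ~~~~~~
~~~~~~
~~~~~~
~~~~~~
~~~++~
~~~<+~
~~~~~~
~~~~~~
t=4: ~~~~~~
~~~~~~
~~~~~~
~~~~~~
~~~^+~
~~~++~
~~~~~~
~~~~~~
t=5: ~~~~~~
~~~~~~
~~~~~~
~~~~~~
~~<~+~
~~~++~
~~~~~~
~~~~~~
t=6: ~~~~~~
~~~~~~
~~~~~~
~~^~~~
~~+~+~
~~~++~
~~~~~~
~~~~~~
t=7: ~~~~~~
~~~~~~
~~~~~~
~~+>~~
~~+~+~
~~~++~
~~~~~~
~~~~~~
t=8: ~~~~~~
~~~~~~
~~~~~~
~~++~~
~~+v+~
~~~++~
~~~~~~
~~~~~~
t=9: ~~~~~~
~~~~~~
~~~~~~
~~++~~
~~<++~
~~~++~
~~~~~~
~~~~~~
t=10: ~~~~~~
~~~~~~
~~~~~~
~~++~~
~~~++~
~~v++~
~~~~~~
~~~~~~
t=11: ~~~~~~
~~~~~~
~~~~~~
~~++~~
~~~++~
~<+++~
~~~~~~
~~~~~~
t=12: ~~~~~~
~~~~~~
~~~~~~
~~++~~
~^~++~
~++++~
~~~~~~
~~~~~~
t=13: ~~~~~~
~~~~~~
~~~~~~
~~++~~
~+>++~
~++++~
~~~~~~
~~~~~~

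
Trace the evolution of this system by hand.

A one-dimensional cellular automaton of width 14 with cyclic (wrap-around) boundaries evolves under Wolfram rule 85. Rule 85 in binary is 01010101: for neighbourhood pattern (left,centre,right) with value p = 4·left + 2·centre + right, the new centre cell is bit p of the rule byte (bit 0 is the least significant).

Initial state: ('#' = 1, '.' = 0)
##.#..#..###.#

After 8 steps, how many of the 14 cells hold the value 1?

8

k=0  ##.#..#..###.#
k=1  .#.##.##...#..
k=2  .#..#..###.###
k=3  .##.##...#...#
k=4  ..#..###.###.#
k=5  #.##...#...#.#
k=6  #..###.###.#..
k=7  ##...#...#.##.
k=8  .###.###.#..#.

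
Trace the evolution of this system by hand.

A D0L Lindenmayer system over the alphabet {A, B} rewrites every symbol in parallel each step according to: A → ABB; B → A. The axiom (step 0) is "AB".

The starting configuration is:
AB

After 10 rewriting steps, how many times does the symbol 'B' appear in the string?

k=0  AB
k=1  ABBA
k=2  ABBAAABB
k=3  ABBAAABBABBABBAA
k=4  ABBAAABBABBABBAAABBAAABBAAABBABB
k=5  ABBAAABBABBABBAAABBAAABBAAABBABBABBAAABBABBABBAAABBABBABBAAABBAA
k=6  ABBAAABBABBABBAAABBAAABBAAABBABBABBAAABBABBABBAAABBABBABBA…BBABBABBAAABBAAABBAAABBABBABBAAABBAAABBAAABBABBABBAAABBABB  (len 128)
k=7  ABBAAABBABBABBAAABBAAABBAAABBABBABBAAABBABBABBAAABBABBABBA…BBABBABBAAABBABBABBAAABBABBABBAAABBAAABBAAABBABBABBAAABBAA  (len 256)
k=8  ABBAAABBABBABBAAABBAAABBAAABBABBABBAAABBABBABBAAABBABBABBA…BABBABBAAABBABBABBAAABBABBABBAAABBAAABBAAABBABBABBAAABBABB  (len 512)
k=9  ABBAAABBABBABBAAABBAAABBAAABBABBABBAAABBABBABBAAABBABBABBA…BBABBABBAAABBABBABBAAABBABBABBAAABBAAABBAAABBABBABBAAABBAA  (len 1024)
k=10  ABBAAABBABBABBAAABBAAABBAAABBABBABBAAABBABBABBAAABBABBABBA…BABBABBAAABBABBABBAAABBABBABBAAABBAAABBAAABBABBABBAAABBABB  (len 2048)

1024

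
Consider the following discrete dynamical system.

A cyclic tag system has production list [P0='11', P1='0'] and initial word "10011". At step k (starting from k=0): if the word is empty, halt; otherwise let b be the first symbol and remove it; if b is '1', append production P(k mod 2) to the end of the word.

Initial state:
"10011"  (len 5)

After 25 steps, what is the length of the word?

k=0  "10011"  (len 5)
k=1  "001111"  (len 6)
k=2  "01111"  (len 5)
k=3  "1111"  (len 4)
k=4  "1110"  (len 4)
k=5  "11011"  (len 5)
k=6  "10110"  (len 5)
k=7  "011011"  (len 6)
k=8  "11011"  (len 5)
k=9  "101111"  (len 6)
k=10  "011110"  (len 6)
k=11  "11110"  (len 5)
k=12  "11100"  (len 5)
k=13  "110011"  (len 6)
k=14  "100110"  (len 6)
k=15  "0011011"  (len 7)
k=16  "011011"  (len 6)
k=17  "11011"  (len 5)
k=18  "10110"  (len 5)
k=19  "011011"  (len 6)
k=20  "11011"  (len 5)
k=21  "101111"  (len 6)
k=22  "011110"  (len 6)
k=23  "11110"  (len 5)
k=24  "11100"  (len 5)
k=25  "110011"  (len 6)

6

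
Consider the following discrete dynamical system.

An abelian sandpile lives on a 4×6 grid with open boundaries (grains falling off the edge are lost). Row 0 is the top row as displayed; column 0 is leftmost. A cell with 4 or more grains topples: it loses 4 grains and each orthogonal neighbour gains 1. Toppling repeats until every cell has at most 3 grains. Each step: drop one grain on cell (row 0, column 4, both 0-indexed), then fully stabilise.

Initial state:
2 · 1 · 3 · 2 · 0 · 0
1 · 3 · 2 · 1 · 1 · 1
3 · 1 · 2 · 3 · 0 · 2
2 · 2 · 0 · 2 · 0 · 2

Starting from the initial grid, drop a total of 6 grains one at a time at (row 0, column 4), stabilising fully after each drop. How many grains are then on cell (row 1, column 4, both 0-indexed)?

0) 2 · 1 · 3 · 2 · 0 · 0
1 · 3 · 2 · 1 · 1 · 1
3 · 1 · 2 · 3 · 0 · 2
2 · 2 · 0 · 2 · 0 · 2
1) 2 · 1 · 3 · 2 · 1 · 0
1 · 3 · 2 · 1 · 1 · 1
3 · 1 · 2 · 3 · 0 · 2
2 · 2 · 0 · 2 · 0 · 2
2) 2 · 1 · 3 · 2 · 2 · 0
1 · 3 · 2 · 1 · 1 · 1
3 · 1 · 2 · 3 · 0 · 2
2 · 2 · 0 · 2 · 0 · 2
3) 2 · 1 · 3 · 2 · 3 · 0
1 · 3 · 2 · 1 · 1 · 1
3 · 1 · 2 · 3 · 0 · 2
2 · 2 · 0 · 2 · 0 · 2
4) 2 · 1 · 3 · 3 · 0 · 1
1 · 3 · 2 · 1 · 2 · 1
3 · 1 · 2 · 3 · 0 · 2
2 · 2 · 0 · 2 · 0 · 2
5) 2 · 1 · 3 · 3 · 1 · 1
1 · 3 · 2 · 1 · 2 · 1
3 · 1 · 2 · 3 · 0 · 2
2 · 2 · 0 · 2 · 0 · 2
6) 2 · 1 · 3 · 3 · 2 · 1
1 · 3 · 2 · 1 · 2 · 1
3 · 1 · 2 · 3 · 0 · 2
2 · 2 · 0 · 2 · 0 · 2

2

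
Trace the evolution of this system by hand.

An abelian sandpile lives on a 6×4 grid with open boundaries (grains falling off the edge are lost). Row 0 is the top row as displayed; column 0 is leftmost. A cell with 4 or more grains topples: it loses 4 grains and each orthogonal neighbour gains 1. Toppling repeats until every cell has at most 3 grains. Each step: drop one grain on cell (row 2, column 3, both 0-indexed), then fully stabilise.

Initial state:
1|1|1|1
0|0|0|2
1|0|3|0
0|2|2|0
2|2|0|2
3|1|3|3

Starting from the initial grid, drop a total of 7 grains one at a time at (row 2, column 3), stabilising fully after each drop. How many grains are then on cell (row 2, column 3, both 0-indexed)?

1

k=0  1|1|1|1
0|0|0|2
1|0|3|0
0|2|2|0
2|2|0|2
3|1|3|3
k=1  1|1|1|1
0|0|0|2
1|0|3|1
0|2|2|0
2|2|0|2
3|1|3|3
k=2  1|1|1|1
0|0|0|2
1|0|3|2
0|2|2|0
2|2|0|2
3|1|3|3
k=3  1|1|1|1
0|0|0|2
1|0|3|3
0|2|2|0
2|2|0|2
3|1|3|3
k=4  1|1|1|1
0|0|1|3
1|1|0|1
0|2|3|1
2|2|0|2
3|1|3|3
k=5  1|1|1|1
0|0|1|3
1|1|0|2
0|2|3|1
2|2|0|2
3|1|3|3
k=6  1|1|1|1
0|0|1|3
1|1|0|3
0|2|3|1
2|2|0|2
3|1|3|3
k=7  1|1|1|2
0|0|2|0
1|1|1|1
0|2|3|2
2|2|0|2
3|1|3|3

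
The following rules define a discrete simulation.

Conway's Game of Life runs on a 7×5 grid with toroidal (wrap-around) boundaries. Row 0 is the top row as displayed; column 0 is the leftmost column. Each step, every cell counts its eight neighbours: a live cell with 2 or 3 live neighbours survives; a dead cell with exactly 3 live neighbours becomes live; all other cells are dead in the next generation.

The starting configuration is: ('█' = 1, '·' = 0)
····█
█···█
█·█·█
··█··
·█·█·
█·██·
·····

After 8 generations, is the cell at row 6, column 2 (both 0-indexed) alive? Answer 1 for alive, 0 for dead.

0) ····█
█···█
█·█·█
··█··
·█·█·
█·██·
·····
1) █···█
·█···
█···█
█·█·█
·█·██
·████
···██
2) █··██
·█···
···██
··█··
·····
·█···
·█···
3) ███·█
··█··
··██·
···█·
·····
·····
·██·█
4) ····█
█···█
··██·
··██·
·····
·····
··█·█
5) ····█
█···█
·██··
··██·
·····
·····
···█·
6) █··██
██·██
███·█
·███·
·····
·····
·····
7) ·███·
·····
·····
···██
··█··
·····
····█
8) ··██·
··█··
·····
···█·
···█·
·····
··██·

1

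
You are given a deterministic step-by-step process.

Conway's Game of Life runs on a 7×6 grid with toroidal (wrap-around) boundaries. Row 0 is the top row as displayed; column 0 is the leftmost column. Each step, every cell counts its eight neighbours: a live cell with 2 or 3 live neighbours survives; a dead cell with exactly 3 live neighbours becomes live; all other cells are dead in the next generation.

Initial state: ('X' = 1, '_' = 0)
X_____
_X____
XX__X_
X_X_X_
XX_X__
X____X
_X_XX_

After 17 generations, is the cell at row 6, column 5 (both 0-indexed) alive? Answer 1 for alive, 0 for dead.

[0] X_____
_X____
XX__X_
X_X_X_
XX_X__
X____X
_X_XX_
[1] XXX___
_X___X
X_XX__
__X_X_
__XXX_
___X_X
_X__X_
[2] __X__X
___X_X
X_XXXX
____XX
__X__X
_____X
_X_XXX
[3] __X__X
_X____
X_X___
_XX___
X____X
__XX_X
__XX_X
[4] XXXXX_
XXX___
X_X___
__X__X
X__XXX
_XXX_X
XX___X
[5] ___XX_
______
X_XX_X
__X___
______
___X__
______
[6] ______
__X__X
_XXX__
_XXX__
______
______
___XX_
[7] ___XX_
_XXX__
X___X_
_X_X__
__X___
______
______
[8] ___XX_
_XX__X
X___X_
_XXX__
__X___
______
______
[9] __XXX_
XXX__X
X___XX
_XXX__
_XXX__
______
______
[10] X_XXXX
__X___
____X_
_____X
_X_X__
__X___
___X__
[11] _XX_XX
_XX___
______
____X_
__X___
__XX__
_X___X
[12] ___XXX
XXXX__
______
______
__X___
_XXX__
_X___X
[13] ___X_X
XXXX_X
_XX___
______
_XXX__
XX_X__
_X___X
[14] ___X_X
___X_X
___X__
___X__
XX_X__
___XX_
_X___X
[15] __X__X
__XX__
__XX__
___XX_
___X__
_X_XXX
X_XX_X
[16] X____X
_X__X_
______
____X_
_____X
_X___X
______
[17] X____X
X____X
______
______
X___XX
X_____
_____X

1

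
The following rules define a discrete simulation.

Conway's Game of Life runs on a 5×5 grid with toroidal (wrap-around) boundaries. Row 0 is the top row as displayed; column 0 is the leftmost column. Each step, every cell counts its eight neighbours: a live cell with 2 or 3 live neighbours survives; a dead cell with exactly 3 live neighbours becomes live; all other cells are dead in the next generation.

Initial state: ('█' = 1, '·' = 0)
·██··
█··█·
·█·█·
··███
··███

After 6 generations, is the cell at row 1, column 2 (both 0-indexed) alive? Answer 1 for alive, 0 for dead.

k=0  ·██··
█··█·
·█·█·
··███
··███
k=1  ██···
█··██
██···
██···
█···█
k=2  ·█·█·
··█··
··█··
·····
····█
k=3  ··██·
·███·
·····
·····
·····
k=4  ·█·█·
·█·█·
··█··
·····
·····
k=5  ·····
·█·█·
··█··
·····
·····
k=6  ·····
··█··
··█··
·····
·····

1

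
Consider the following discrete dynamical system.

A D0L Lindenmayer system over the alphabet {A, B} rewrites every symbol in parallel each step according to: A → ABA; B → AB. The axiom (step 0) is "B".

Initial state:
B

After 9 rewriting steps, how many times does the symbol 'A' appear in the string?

gen 0: B
gen 1: AB
gen 2: ABAAB
gen 3: ABAABABAABAAB
gen 4: ABAABABAABAABABAABABAABAABABAABAAB
gen 5: ABAABABAABAABABAABABAABAABABAABAABABAABABAABAABABAABABAABAABABAABAABABAABABAABAABABAABAAB
gen 6: ABAABABAABAABABAABABAABAABABAABAABABAABABAABAABABAABABAABA…AABABAABABAABAABABAABABAABAABABAABAABABAABABAABAABABAABAAB  (len 233)
gen 7: ABAABABAABAABABAABABAABAABABAABAABABAABABAABAABABAABABAABA…AABABAABABAABAABABAABABAABAABABAABAABABAABABAABAABABAABAAB  (len 610)
gen 8: ABAABABAABAABABAABABAABAABABAABAABABAABABAABAABABAABABAABA…AABABAABABAABAABABAABABAABAABABAABAABABAABABAABAABABAABAAB  (len 1597)
gen 9: ABAABABAABAABABAABABAABAABABAABAABABAABABAABAABABAABABAABA…AABABAABABAABAABABAABABAABAABABAABAABABAABABAABAABABAABAAB  (len 4181)

2584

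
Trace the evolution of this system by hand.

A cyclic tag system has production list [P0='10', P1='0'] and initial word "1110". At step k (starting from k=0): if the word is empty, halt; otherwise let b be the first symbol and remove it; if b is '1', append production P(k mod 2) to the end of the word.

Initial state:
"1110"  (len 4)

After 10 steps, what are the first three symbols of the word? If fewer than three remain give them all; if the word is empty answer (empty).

k=0  "1110"  (len 4)
k=1  "11010"  (len 5)
k=2  "10100"  (len 5)
k=3  "010010"  (len 6)
k=4  "10010"  (len 5)
k=5  "001010"  (len 6)
k=6  "01010"  (len 5)
k=7  "1010"  (len 4)
k=8  "0100"  (len 4)
k=9  "100"  (len 3)
k=10  "000"  (len 3)

000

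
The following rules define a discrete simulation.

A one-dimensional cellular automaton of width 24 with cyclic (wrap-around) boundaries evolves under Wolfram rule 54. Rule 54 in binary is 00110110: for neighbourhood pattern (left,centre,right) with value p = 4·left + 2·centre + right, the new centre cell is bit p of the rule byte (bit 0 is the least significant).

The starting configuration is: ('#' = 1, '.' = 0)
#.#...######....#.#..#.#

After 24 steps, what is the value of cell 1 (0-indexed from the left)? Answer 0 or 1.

gen 0: #.#...######....#.#..#.#
gen 1: .###.#......#..########.
gen 2: #...###....####........#
gen 3: .#.#...#..#....#......#.
gen 4: #####.######..###....###
gen 5: .....#......##...#..#...
gen 6: ....###....#..#.######..
gen 7: ...#...#..######......#.
gen 8: ..###.####......#....###
gen 9: ##...#....#....###..#...
gen 10: ..#.###..###..#...####.#
gen 11: ####...##...####.#....##
gen 12: ....#.#..#.#....###..#..
gen 13: ...##########..#...####.
gen 14: ..#..........####.#....#
gen 15: ####........#....###..##
gen 16: ....#......###..#...##..
gen 17: ...###....#...####.#..#.
gen 18: ..#...#..###.#....######
gen 19: ####.####...###..#......
gen 20: ....#....#.#...####....#
gen 21: #..###..#####.#....#..##
gen 22: .##...##.....###..####..
gen 23: #..#.#..#...#...##....#.
gen 24: ##########.###.#..#..###

1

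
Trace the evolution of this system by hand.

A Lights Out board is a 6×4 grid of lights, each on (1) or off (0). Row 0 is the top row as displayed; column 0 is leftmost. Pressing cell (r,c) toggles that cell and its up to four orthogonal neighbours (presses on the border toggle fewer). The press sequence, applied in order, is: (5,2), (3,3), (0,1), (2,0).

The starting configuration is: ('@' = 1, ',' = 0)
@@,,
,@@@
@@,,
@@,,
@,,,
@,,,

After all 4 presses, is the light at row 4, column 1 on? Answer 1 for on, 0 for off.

0

[0] @@,,
,@@@
@@,,
@@,,
@,,,
@,,,
[1] @@,,
,@@@
@@,,
@@,,
@,@,
@@@@
[2] @@,,
,@@@
@@,@
@@@@
@,@@
@@@@
[3] ,,@,
,,@@
@@,@
@@@@
@,@@
@@@@
[4] ,,@,
@,@@
,,,@
,@@@
@,@@
@@@@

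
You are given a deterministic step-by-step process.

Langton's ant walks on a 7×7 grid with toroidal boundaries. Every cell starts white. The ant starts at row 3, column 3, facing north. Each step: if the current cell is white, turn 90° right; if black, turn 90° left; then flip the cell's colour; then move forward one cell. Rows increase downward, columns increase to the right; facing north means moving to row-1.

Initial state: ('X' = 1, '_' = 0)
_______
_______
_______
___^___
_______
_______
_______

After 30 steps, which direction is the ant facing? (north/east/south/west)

k=0  _______
_______
_______
___^___
_______
_______
_______
k=1  _______
_______
_______
___X>__
_______
_______
_______
k=2  _______
_______
_______
___XX__
____v__
_______
_______
k=3  _______
_______
_______
___XX__
___<X__
_______
_______
k=4  _______
_______
_______
___^X__
___XX__
_______
_______
k=5  _______
_______
_______
__<_X__
___XX__
_______
_______
k=6  _______
_______
__^____
__X_X__
___XX__
_______
_______
k=7  _______
_______
__X>___
__X_X__
___XX__
_______
_______
k=8  _______
_______
__XX___
__XvX__
___XX__
_______
_______
k=9  _______
_______
__XX___
__<XX__
___XX__
_______
_______
k=10  _______
_______
__XX___
___XX__
__vXX__
_______
_______
k=11  _______
_______
__XX___
___XX__
_<XXX__
_______
_______
k=12  _______
_______
__XX___
_^_XX__
_XXXX__
_______
_______
k=13  _______
_______
__XX___
_X>XX__
_XXXX__
_______
_______
k=14  _______
_______
__XX___
_XXXX__
_XvXX__
_______
_______
k=15  _______
_______
__XX___
_XXXX__
_X_>X__
_______
_______
k=16  _______
_______
__XX___
_XX^X__
_X__X__
_______
_______
k=17  _______
_______
__XX___
_X<_X__
_X__X__
_______
_______
k=18  _______
_______
__XX___
_X__X__
_Xv_X__
_______
_______
k=19  _______
_______
__XX___
_X__X__
_<X_X__
_______
_______
k=20  _______
_______
__XX___
_X__X__
__X_X__
_v_____
_______
k=21  _______
_______
__XX___
_X__X__
__X_X__
<X_____
_______
k=22  _______
_______
__XX___
_X__X__
^_X_X__
XX_____
_______
k=23  _______
_______
__XX___
_X__X__
X>X_X__
XX_____
_______
k=24  _______
_______
__XX___
_X__X__
XXX_X__
Xv_____
_______
k=25  _______
_______
__XX___
_X__X__
XXX_X__
X_>____
_______
k=26  _______
_______
__XX___
_X__X__
XXX_X__
X_X____
__v____
k=27  _______
_______
__XX___
_X__X__
XXX_X__
X_X____
_<X____
k=28  _______
_______
__XX___
_X__X__
XXX_X__
X^X____
_XX____
k=29  _______
_______
__XX___
_X__X__
XXX_X__
XX>____
_XX____
k=30  _______
_______
__XX___
_X__X__
XX^_X__
XX_____
_XX____

north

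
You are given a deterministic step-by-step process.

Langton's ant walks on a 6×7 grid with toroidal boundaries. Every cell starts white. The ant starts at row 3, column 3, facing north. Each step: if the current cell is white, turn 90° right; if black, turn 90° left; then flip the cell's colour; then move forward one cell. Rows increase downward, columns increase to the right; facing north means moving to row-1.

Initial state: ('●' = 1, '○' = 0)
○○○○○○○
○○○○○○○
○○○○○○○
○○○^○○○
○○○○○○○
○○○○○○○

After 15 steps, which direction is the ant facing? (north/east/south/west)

east

step 0: ○○○○○○○
○○○○○○○
○○○○○○○
○○○^○○○
○○○○○○○
○○○○○○○
step 1: ○○○○○○○
○○○○○○○
○○○○○○○
○○○●>○○
○○○○○○○
○○○○○○○
step 2: ○○○○○○○
○○○○○○○
○○○○○○○
○○○●●○○
○○○○v○○
○○○○○○○
step 3: ○○○○○○○
○○○○○○○
○○○○○○○
○○○●●○○
○○○<●○○
○○○○○○○
step 4: ○○○○○○○
○○○○○○○
○○○○○○○
○○○^●○○
○○○●●○○
○○○○○○○
step 5: ○○○○○○○
○○○○○○○
○○○○○○○
○○<○●○○
○○○●●○○
○○○○○○○
step 6: ○○○○○○○
○○○○○○○
○○^○○○○
○○●○●○○
○○○●●○○
○○○○○○○
step 7: ○○○○○○○
○○○○○○○
○○●>○○○
○○●○●○○
○○○●●○○
○○○○○○○
step 8: ○○○○○○○
○○○○○○○
○○●●○○○
○○●v●○○
○○○●●○○
○○○○○○○
step 9: ○○○○○○○
○○○○○○○
○○●●○○○
○○<●●○○
○○○●●○○
○○○○○○○
step 10: ○○○○○○○
○○○○○○○
○○●●○○○
○○○●●○○
○○v●●○○
○○○○○○○
step 11: ○○○○○○○
○○○○○○○
○○●●○○○
○○○●●○○
○<●●●○○
○○○○○○○
step 12: ○○○○○○○
○○○○○○○
○○●●○○○
○^○●●○○
○●●●●○○
○○○○○○○
step 13: ○○○○○○○
○○○○○○○
○○●●○○○
○●>●●○○
○●●●●○○
○○○○○○○
step 14: ○○○○○○○
○○○○○○○
○○●●○○○
○●●●●○○
○●v●●○○
○○○○○○○
step 15: ○○○○○○○
○○○○○○○
○○●●○○○
○●●●●○○
○●○>●○○
○○○○○○○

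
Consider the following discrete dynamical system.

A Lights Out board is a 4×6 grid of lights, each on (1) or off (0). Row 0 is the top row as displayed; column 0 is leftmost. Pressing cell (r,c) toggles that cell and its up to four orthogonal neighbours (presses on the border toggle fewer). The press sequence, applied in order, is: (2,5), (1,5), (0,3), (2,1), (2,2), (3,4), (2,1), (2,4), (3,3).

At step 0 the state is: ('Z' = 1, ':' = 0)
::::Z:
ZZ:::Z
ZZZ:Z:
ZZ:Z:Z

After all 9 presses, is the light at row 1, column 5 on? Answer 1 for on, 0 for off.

0) ::::Z:
ZZ:::Z
ZZZ:Z:
ZZ:Z:Z
1) ::::Z:
ZZ::::
ZZZ::Z
ZZ:Z::
2) ::::ZZ
ZZ::ZZ
ZZZ:::
ZZ:Z::
3) ::ZZ:Z
ZZ:ZZZ
ZZZ:::
ZZ:Z::
4) ::ZZ:Z
Z::ZZZ
::::::
Z::Z::
5) ::ZZ:Z
Z:ZZZZ
:ZZZ::
Z:ZZ::
6) ::ZZ:Z
Z:ZZZZ
:ZZZZ:
Z:Z:ZZ
7) ::ZZ:Z
ZZZZZZ
Z::ZZ:
ZZZ:ZZ
8) ::ZZ:Z
ZZZZ:Z
Z::::Z
ZZZ::Z
9) ::ZZ:Z
ZZZZ:Z
Z::Z:Z
ZZ:ZZZ

1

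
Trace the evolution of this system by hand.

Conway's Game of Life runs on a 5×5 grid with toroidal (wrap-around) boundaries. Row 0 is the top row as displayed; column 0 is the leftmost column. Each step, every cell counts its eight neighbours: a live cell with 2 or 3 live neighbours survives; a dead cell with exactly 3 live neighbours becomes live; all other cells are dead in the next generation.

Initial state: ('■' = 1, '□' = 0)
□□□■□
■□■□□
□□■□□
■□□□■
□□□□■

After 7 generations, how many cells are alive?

k=0  □□□■□
■□■□□
□□■□□
■□□□■
□□□□■
k=1  □□□■■
□■■■□
■□□■■
■□□■■
■□□■■
k=2  □■□□□
□■□□□
□□□□□
□■■□□
□□■□□
k=3  □■■□□
□□□□□
□■■□□
□■■□□
□□■□□
k=4  □■■□□
□□□□□
□■■□□
□□□■□
□□□■□
k=5  □□■□□
□□□□□
□□■□□
□□□■□
□□□■□
k=6  □□□□□
□□□□□
□□□□□
□□■■□
□□■■□
k=7  □□□□□
□□□□□
□□□□□
□□■■□
□□■■□

4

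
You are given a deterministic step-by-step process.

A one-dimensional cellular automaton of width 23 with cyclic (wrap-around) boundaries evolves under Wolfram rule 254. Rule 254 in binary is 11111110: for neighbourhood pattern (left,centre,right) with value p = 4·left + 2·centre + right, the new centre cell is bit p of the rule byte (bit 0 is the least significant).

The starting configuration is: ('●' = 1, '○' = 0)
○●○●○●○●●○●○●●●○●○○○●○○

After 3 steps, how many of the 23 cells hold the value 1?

gen 0: ○●○●○●○●●○●○●●●○●○○○●○○
gen 1: ●●●●●●●●●●●●●●●●●●○●●●○
gen 2: ●●●●●●●●●●●●●●●●●●●●●●●
gen 3: ●●●●●●●●●●●●●●●●●●●●●●●

23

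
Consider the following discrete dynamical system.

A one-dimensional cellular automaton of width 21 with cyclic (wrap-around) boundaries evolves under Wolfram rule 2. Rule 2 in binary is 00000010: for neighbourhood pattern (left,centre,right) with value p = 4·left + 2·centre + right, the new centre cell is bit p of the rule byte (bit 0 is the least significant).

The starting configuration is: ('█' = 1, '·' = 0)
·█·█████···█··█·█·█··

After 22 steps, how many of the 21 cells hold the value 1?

3

0) ·█·█████···█··█·█·█··
1) █·········█··█·······
2) ·········█··█·······█
3) ········█··█·······█·
4) ·······█··█·······█··
5) ······█··█·······█···
6) ·····█··█·······█····
7) ····█··█·······█·····
8) ···█··█·······█······
9) ··█··█·······█·······
10) ·█··█·······█········
11) █··█·······█·········
12) ··█·······█·········█
13) ·█·······█·········█·
14) █·······█·········█··
15) ·······█·········█··█
16) ······█·········█··█·
17) ·····█·········█··█··
18) ····█·········█··█···
19) ···█·········█··█····
20) ··█·········█··█·····
21) ·█·········█··█······
22) █·········█··█·······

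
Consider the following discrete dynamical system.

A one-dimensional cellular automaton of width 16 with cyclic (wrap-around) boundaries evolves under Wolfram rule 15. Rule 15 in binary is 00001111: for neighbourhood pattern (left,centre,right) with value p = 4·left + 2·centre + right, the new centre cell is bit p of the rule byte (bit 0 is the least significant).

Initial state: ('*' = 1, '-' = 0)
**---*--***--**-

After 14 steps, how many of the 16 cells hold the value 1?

8

0) **---*--***--**-
1) *--***-**---**--
2) *-**---*--***--*
3) --*--***-**---**
4) -**-**---*--***-
5) **--*--***-**---
6) *--**-**---*--**
7) --**--*--***-**-
8) ***--**-**---*--
9) *---**--*--***-*
10) --***--**-**---*
11) -**---**--*--***
12) -*--***--**-**--
13) **-**---**--*--*
14) ---*--***--**-**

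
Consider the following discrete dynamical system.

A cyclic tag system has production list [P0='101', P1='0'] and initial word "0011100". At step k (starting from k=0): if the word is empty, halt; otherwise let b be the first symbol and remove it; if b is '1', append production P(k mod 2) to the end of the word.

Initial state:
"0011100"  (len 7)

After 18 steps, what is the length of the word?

0

0) "0011100"  (len 7)
1) "011100"  (len 6)
2) "11100"  (len 5)
3) "1100101"  (len 7)
4) "1001010"  (len 7)
5) "001010101"  (len 9)
6) "01010101"  (len 8)
7) "1010101"  (len 7)
8) "0101010"  (len 7)
9) "101010"  (len 6)
10) "010100"  (len 6)
11) "10100"  (len 5)
12) "01000"  (len 5)
13) "1000"  (len 4)
14) "0000"  (len 4)
15) "000"  (len 3)
16) "00"  (len 2)
17) "0"  (len 1)
18) (halted — word empty)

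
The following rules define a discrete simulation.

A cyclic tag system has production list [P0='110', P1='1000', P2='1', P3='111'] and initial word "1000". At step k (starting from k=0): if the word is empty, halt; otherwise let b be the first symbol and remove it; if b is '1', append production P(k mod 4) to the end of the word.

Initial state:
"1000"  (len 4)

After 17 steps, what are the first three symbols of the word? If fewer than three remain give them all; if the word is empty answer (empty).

110

gen 0: "1000"  (len 4)
gen 1: "000110"  (len 6)
gen 2: "00110"  (len 5)
gen 3: "0110"  (len 4)
gen 4: "110"  (len 3)
gen 5: "10110"  (len 5)
gen 6: "01101000"  (len 8)
gen 7: "1101000"  (len 7)
gen 8: "101000111"  (len 9)
gen 9: "01000111110"  (len 11)
gen 10: "1000111110"  (len 10)
gen 11: "0001111101"  (len 10)
gen 12: "001111101"  (len 9)
gen 13: "01111101"  (len 8)
gen 14: "1111101"  (len 7)
gen 15: "1111011"  (len 7)
gen 16: "111011111"  (len 9)
gen 17: "11011111110"  (len 11)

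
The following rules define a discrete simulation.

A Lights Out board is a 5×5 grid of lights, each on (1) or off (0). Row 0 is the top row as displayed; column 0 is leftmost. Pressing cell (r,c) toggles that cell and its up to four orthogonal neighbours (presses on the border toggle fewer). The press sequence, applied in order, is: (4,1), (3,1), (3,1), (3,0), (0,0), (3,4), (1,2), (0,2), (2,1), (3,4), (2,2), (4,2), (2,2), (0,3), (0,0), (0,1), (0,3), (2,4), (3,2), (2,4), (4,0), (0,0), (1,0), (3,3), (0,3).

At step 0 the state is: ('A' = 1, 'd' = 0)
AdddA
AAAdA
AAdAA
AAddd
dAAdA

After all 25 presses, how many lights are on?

13

step 0: AdddA
AAAdA
AAdAA
AAddd
dAAdA
step 1: AdddA
AAAdA
AAdAA
Adddd
AdddA
step 2: AdddA
AAAdA
AddAA
dAAdd
AAddA
step 3: AdddA
AAAdA
AAdAA
Adddd
AdddA
step 4: AdddA
AAAdA
dAdAA
dAddd
ddddA
step 5: dAddA
dAAdA
dAdAA
dAddd
ddddA
step 6: dAddA
dAAdA
dAdAd
dAdAA
ddddd
step 7: dAAdA
dddAA
dAAAd
dAdAA
ddddd
step 8: dddAA
ddAAA
dAAAd
dAdAA
ddddd
step 9: dddAA
dAAAA
AddAd
dddAA
ddddd
step 10: dddAA
dAAAA
AddAA
ddddd
ddddA
step 11: dddAA
dAdAA
AAAdA
ddAdd
ddddA
step 12: dddAA
dAdAA
AAAdA
ddddd
dAAAA
step 13: dddAA
dAAAA
AddAA
ddAdd
dAAAA
step 14: ddAdd
dAAdA
AddAA
ddAdd
dAAAA
step 15: AAAdd
AAAdA
AddAA
ddAdd
dAAAA
step 16: ddddd
AdAdA
AddAA
ddAdd
dAAAA
step 17: ddAAA
AdAAA
AddAA
ddAdd
dAAAA
step 18: ddAAA
AdAAd
Adddd
ddAdA
dAAAA
step 19: ddAAA
AdAAd
AdAdd
dAdAA
dAdAA
step 20: ddAAA
AdAAA
AdAAA
dAdAd
dAdAA
step 21: ddAAA
AdAAA
AdAAA
AAdAd
AddAA
step 22: AAAAA
ddAAA
AdAAA
AAdAd
AddAA
step 23: dAAAA
AAAAA
ddAAA
AAdAd
AddAA
step 24: dAAAA
AAAAA
ddAdA
AAAdA
AdddA
step 25: dAddd
AAAdA
ddAdA
AAAdA
AdddA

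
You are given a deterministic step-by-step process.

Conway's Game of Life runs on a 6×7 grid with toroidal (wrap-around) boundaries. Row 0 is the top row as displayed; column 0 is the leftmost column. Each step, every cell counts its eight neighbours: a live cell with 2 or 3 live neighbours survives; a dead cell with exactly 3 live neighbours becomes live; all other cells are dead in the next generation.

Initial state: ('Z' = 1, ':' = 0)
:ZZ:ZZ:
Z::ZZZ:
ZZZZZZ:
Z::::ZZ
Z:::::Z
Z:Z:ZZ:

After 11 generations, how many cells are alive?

19

t=0: :ZZ:ZZ:
Z::ZZZ:
ZZZZZZ:
Z::::ZZ
Z:::::Z
Z:Z:ZZ:
t=1: Z:Z::::
Z::::::
::Z::::
::ZZ:::
::::Z::
Z:Z:Z::
t=2: Z::Z::Z
:::::::
:ZZZ:::
::ZZ:::
:ZZ:Z::
:::::::
t=3: :::::::
ZZ:Z:::
:Z:Z:::
::::Z::
:ZZ::::
ZZZZ:::
t=4: :::Z:::
ZZ:::::
ZZ:ZZ::
:Z:Z:::
Z::::::
Z::Z:::
t=5: ZZZ::::
ZZ:ZZ::
:::ZZ::
:Z:ZZ::
ZZZ::::
:::::::
t=6: Z:ZZ:::
Z:::Z::
ZZ:::Z:
ZZ::Z::
ZZZZ:::
:::::::
t=7: :Z:Z:::
Z:ZZZ::
::::ZZ:
:::ZZ::
Z:ZZ:::
Z::::::
t=8: ZZ:ZZ::
:ZZ::Z:
::Z::Z:
::Z::Z:
:ZZZZ::
Z::Z:::
t=9: Z::ZZ:Z
Z::::ZZ
::ZZZZZ
:::::Z:
:Z::Z::
Z::::::
t=10: :Z::Z::
:ZZ::::
Z::Z:::
::Z:::Z
:::::::
ZZ:ZZZZ
t=11: ::::Z:Z
ZZZZ:::
Z::Z:::
:::::::
:ZZZZ::
ZZZZZZZ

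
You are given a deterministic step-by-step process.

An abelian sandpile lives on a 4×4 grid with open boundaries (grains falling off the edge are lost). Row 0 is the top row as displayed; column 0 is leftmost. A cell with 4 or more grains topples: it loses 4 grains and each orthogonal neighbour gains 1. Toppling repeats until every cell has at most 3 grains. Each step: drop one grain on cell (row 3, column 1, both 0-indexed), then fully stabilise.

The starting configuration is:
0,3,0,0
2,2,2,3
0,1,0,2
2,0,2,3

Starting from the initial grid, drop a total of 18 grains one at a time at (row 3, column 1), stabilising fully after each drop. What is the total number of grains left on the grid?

29

t=0: 0,3,0,0
2,2,2,3
0,1,0,2
2,0,2,3
t=1: 0,3,0,0
2,2,2,3
0,1,0,2
2,1,2,3
t=2: 0,3,0,0
2,2,2,3
0,1,0,2
2,2,2,3
t=3: 0,3,0,0
2,2,2,3
0,1,0,2
2,3,2,3
t=4: 0,3,0,0
2,2,2,3
0,2,0,2
3,0,3,3
t=5: 0,3,0,0
2,2,2,3
0,2,0,2
3,1,3,3
t=6: 0,3,0,0
2,2,2,3
0,2,0,2
3,2,3,3
t=7: 0,3,0,0
2,2,2,3
0,2,0,2
3,3,3,3
t=8: 0,3,0,0
2,2,2,3
1,3,1,3
0,2,1,0
t=9: 0,3,0,0
2,2,2,3
1,3,1,3
0,3,1,0
t=10: 0,3,0,0
2,3,2,3
2,0,2,3
1,1,2,0
t=11: 0,3,0,0
2,3,2,3
2,0,2,3
1,2,2,0
t=12: 0,3,0,0
2,3,2,3
2,0,2,3
1,3,2,0
t=13: 0,3,0,0
2,3,2,3
2,1,2,3
2,0,3,0
t=14: 0,3,0,0
2,3,2,3
2,1,2,3
2,1,3,0
t=15: 0,3,0,0
2,3,2,3
2,1,2,3
2,2,3,0
t=16: 0,3,0,0
2,3,2,3
2,1,2,3
2,3,3,0
t=17: 0,3,0,0
2,3,2,3
2,2,3,3
3,1,0,1
t=18: 0,3,0,0
2,3,2,3
2,2,3,3
3,2,0,1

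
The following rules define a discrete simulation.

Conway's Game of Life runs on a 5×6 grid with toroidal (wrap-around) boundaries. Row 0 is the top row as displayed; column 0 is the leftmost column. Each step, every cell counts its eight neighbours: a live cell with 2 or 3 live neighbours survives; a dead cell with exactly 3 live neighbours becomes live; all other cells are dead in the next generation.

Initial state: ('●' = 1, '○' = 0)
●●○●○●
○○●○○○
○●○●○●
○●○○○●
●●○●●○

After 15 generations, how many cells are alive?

9

gen 0: ●●○●○●
○○●○○○
○●○●○●
○●○○○●
●●○●●○
gen 1: ○○○●○●
○○○●○●
○●○○●○
○●○●○●
○○○●○○
gen 2: ○○●●○○
●○●●○●
○○○●○●
●○○●○○
●○○●○○
gen 3: ●○○○○●
●●○○○●
○●○●○●
●○●●○●
○●○●●○
gen 4: ○○●○○○
○●●○○○
○○○●○○
○○○○○●
○●○●○○
gen 5: ○○○●○○
○●●●○○
○○●○○○
○○●○●○
○○●○○○
gen 6: ○●○●○○
○●○●○○
○○○○○○
○●●○○○
○○●○○○
gen 7: ○●○●○○
○○○○○○
○●○○○○
○●●○○○
○○○●○○
gen 8: ○○●○○○
○○●○○○
○●●○○○
○●●○○○
○●○●○○
gen 9: ○●●●○○
○○●●○○
○○○●○○
●○○●○○
○●○●○○
gen 10: ○●○○●○
○●○○●○
○○○●●○
○○○●●○
●●○●●○
gen 11: ○●○○●○
○○●○●●
○○●○○●
○○○○○○
●●○○○○
gen 12: ○●●●●○
●●●○●●
○○○●●●
●●○○○○
●●○○○○
gen 13: ○○○○●○
○○○○○○
○○○●○○
○●●○●○
○○○●○●
gen 14: ○○○○●○
○○○○○○
○○●●○○
○○●○●○
○○●●○●
gen 15: ○○○●●○
○○○●○○
○○●●○○
○●○○●○
○○●○○●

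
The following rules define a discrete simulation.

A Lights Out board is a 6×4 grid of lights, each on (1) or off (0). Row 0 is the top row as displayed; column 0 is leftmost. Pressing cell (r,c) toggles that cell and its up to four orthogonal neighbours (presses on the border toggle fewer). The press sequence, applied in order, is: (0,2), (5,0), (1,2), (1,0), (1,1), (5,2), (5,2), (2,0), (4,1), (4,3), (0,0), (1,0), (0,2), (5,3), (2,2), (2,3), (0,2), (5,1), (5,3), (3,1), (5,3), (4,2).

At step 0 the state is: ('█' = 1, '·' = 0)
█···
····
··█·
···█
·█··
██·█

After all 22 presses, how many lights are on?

12

step 0: █···
····
··█·
···█
·█··
██·█
step 1: ████
··█·
··█·
···█
·█··
██·█
step 2: ████
··█·
··█·
···█
██··
···█
step 3: ██·█
·█·█
····
···█
██··
···█
step 4: ·█·█
█··█
█···
···█
██··
···█
step 5: ···█
·███
██··
···█
██··
···█
step 6: ···█
·███
██··
···█
███·
·██·
step 7: ···█
·███
██··
···█
██··
···█
step 8: ···█
████
····
█··█
██··
···█
step 9: ···█
████
····
██·█
··█·
·█·█
step 10: ···█
████
····
██··
···█
·█··
step 11: ██·█
·███
····
██··
···█
·█··
step 12: ·█·█
█·██
█···
██··
···█
·█··
step 13: ··█·
█··█
█···
██··
···█
·█··
step 14: ··█·
█··█
█···
██··
····
·███
step 15: ··█·
█·██
████
███·
····
·███
step 16: ··█·
█·█·
██··
████
····
·███
step 17: ·█·█
█···
██··
████
····
·███
step 18: ·█·█
█···
██··
████
·█··
█··█
step 19: ·█·█
█···
██··
████
·█·█
█·█·
step 20: ·█·█
█···
█···
···█
···█
█·█·
step 21: ·█·█
█···
█···
···█
····
█··█
step 22: ·█·█
█···
█···
··██
·███
█·██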